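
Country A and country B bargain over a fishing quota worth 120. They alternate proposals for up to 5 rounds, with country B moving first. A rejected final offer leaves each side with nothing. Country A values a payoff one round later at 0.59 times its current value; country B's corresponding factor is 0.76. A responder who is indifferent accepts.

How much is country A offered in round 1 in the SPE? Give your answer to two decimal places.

24.61

Round 5 (country B proposes): rejection yields 0 for country A; country B offers 0 and keeps 120.
Round 4 (country A proposes): country B can get 120 next round, worth 0.76 × 120 = 91.2 now, so country A offers 91.2, keeping 28.8.
Round 3 (country B proposes): country A can get 28.8 next round, worth 0.59 × 28.8 = 16.992 now. Country B offers 16.992 and keeps 120 − 16.992 = 103.008.
Round 2 (country A proposes): country B can get 103.008 next round, worth 0.76 × 103.008 = 78.28608 now, so country A offers 78.28608, keeping 41.71392.
Round 1 (country B proposes): country A can get 41.71392 next round, worth 0.59 × 41.71392 = 24.6112128 now; country B offers that and keeps 95.3887872.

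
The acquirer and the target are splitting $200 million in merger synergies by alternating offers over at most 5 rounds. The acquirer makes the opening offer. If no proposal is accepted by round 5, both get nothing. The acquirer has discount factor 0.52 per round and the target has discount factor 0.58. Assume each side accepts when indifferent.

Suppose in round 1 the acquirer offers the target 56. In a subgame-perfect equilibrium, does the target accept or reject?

Work out the target's continuation value if the offer is rejected.
Round 5 (the acquirer proposes): the target will accept anything ≥ 0, so the acquirer offers 0 and keeps 200.
Round 4 (the target proposes): the acquirer can get 200 next round, worth 0.52 × 200 = 104 now; the target offers that and keeps 96.
Round 3 (the acquirer proposes): the target can get 96 next round, worth 0.58 × 96 = 55.68 now; the acquirer offers that and keeps 144.32.
Round 2 (the target proposes): the acquirer can get 144.32 next round, worth 0.52 × 144.32 = 75.0464 now. The target offers 75.0464 and keeps 200 − 75.0464 = 124.9536.
So by rejecting in round 1, the target gets 124.9536 next round, worth 0.58 × 124.9536 = 72.473088 now.
Offer 56 < 72.473088, so the target rejects.

Reject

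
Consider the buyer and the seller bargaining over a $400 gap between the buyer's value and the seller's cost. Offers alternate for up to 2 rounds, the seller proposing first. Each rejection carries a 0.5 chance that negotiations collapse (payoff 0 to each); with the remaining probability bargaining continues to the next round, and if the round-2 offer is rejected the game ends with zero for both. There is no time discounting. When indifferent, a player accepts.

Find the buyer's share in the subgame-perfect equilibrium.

Round 2 (the buyer proposes): the seller will accept anything ≥ 0, so the buyer offers 0 and keeps 400.
Round 1 (the seller proposes): rejecting gives the buyer an expected 0.5 × 400 = 200, so the seller offers 200, keeping 200.

200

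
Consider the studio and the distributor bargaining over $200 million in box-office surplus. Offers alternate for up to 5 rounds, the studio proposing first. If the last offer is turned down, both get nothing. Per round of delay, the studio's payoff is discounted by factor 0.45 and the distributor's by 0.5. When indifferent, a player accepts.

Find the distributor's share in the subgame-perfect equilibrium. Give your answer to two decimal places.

Round 5 (the studio proposes): rejection yields 0 for the distributor; the studio offers 0 and keeps 200.
Round 4 (the distributor proposes): the studio can get 200 next round, worth 0.45 × 200 = 90 now; the distributor offers that and keeps 110.
Round 3 (the studio proposes): the distributor can get 110 next round, worth 0.5 × 110 = 55 now; the studio offers that and keeps 145.
Round 2 (the distributor proposes): the studio can get 145 next round, worth 0.45 × 145 = 65.25 now. The distributor offers 65.25 and keeps 200 − 65.25 = 134.75.
Round 1 (the studio proposes): the distributor can get 134.75 next round, worth 0.5 × 134.75 = 67.375 now; the studio offers that and keeps 132.625.

67.38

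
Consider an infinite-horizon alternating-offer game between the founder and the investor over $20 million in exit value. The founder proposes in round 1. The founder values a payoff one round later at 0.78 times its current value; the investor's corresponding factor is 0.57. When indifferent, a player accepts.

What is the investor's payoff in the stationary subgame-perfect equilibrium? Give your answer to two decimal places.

4.52

In a stationary SPE each proposer offers the other exactly their discounted continuation value.
If the founder keeps x when proposing and the investor keeps y when proposing, then x = 20 − 0.57y and y = 20 − 0.78x.
Solving: x = 20(1 − 0.57) / (1 − 0.78·0.57) = 8.6 / 0.5554 ≈ 15.4843.
The investor gets 20 − 15.4843 ≈ 4.5157.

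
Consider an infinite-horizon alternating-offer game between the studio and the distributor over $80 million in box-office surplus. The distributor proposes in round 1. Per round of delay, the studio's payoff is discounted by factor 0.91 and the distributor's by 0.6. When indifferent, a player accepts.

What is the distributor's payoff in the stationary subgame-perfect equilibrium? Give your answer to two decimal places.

15.86

Let x be the distributor's share when the distributor proposes and y be the studio's share when the studio proposes.
The studio accepts iff offered ≥ 0.91·y, so x = 80 − 0.91y. Symmetrically y = 80 − 0.6x.
Substituting: x = 80 − 0.91(80 − 0.6x), giving x(1 − 0.6·0.91) = 80(1 − 0.91).
So x = 80 × 0.09 / 0.454 ≈ 15.8590, and the studio receives 80 − x ≈ 64.1410.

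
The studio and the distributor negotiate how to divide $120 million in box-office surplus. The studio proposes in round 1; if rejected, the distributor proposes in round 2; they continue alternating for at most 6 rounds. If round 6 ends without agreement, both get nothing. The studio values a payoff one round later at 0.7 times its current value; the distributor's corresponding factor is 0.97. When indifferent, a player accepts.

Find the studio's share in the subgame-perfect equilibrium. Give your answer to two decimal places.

Work backward from the last round.
Round 6 (the distributor proposes): rejection yields 0 for the studio; the distributor offers 0 and keeps 120.
Round 5 (the studio proposes): the distributor can get 120 next round, worth 0.97 × 120 = 116.4 now. The studio offers 116.4 and keeps 120 − 116.4 = 3.6.
Round 4 (the distributor proposes): the studio can get 3.6 next round, worth 0.7 × 3.6 = 2.52 now, so the distributor offers 2.52, keeping 117.48.
Round 3 (the studio proposes): the distributor can get 117.48 next round, worth 0.97 × 117.48 = 113.9556 now; the studio offers that and keeps 6.0444.
Round 2 (the distributor proposes): the studio can get 6.0444 next round, worth 0.7 × 6.0444 = 4.23108 now. The distributor offers 4.23108 and keeps 120 − 4.23108 = 115.76892.
Round 1 (the studio proposes): the distributor can get 115.76892 next round, worth 0.97 × 115.76892 = 112.2958524 now; the studio offers that and keeps 7.7041476.

7.70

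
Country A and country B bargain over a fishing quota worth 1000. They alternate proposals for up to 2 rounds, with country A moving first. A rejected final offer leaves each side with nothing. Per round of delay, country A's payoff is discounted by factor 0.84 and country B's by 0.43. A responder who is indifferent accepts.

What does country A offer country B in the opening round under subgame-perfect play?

430

Round 2 (country B proposes): country A will accept anything ≥ 0, so country B offers 0 and keeps 1000.
Round 1 (country A proposes): country B can get 1000 next round, worth 0.43 × 1000 = 430 now. Country A offers 430 and keeps 1000 − 430 = 570.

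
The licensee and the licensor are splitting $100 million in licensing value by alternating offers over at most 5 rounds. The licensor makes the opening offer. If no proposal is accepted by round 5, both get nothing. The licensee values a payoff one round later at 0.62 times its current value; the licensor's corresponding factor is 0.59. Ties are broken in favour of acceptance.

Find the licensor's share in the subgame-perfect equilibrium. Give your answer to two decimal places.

65.28

Solve by backward induction from round 5.
Round 5 (the licensor proposes): the licensee will accept anything ≥ 0, so the licensor offers 0 and keeps 100.
Round 4 (the licensee proposes): the licensor can get 100 next round, worth 0.59 × 100 = 59 now. The licensee offers 59 and keeps 100 − 59 = 41.
Round 3 (the licensor proposes): the licensee can get 41 next round, worth 0.62 × 41 = 25.42 now. The licensor offers 25.42 and keeps 100 − 25.42 = 74.58.
Round 2 (the licensee proposes): the licensor can get 74.58 next round, worth 0.59 × 74.58 = 44.0022 now, so the licensee offers 44.0022, keeping 55.9978.
Round 1 (the licensor proposes): the licensee can get 55.9978 next round, worth 0.62 × 55.9978 = 34.718636 now, so the licensor offers 34.718636, keeping 65.281364.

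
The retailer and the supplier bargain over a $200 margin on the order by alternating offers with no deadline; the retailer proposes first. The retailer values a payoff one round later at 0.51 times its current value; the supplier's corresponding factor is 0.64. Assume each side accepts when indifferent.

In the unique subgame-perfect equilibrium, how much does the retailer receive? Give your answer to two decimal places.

106.89

When the retailer proposes, the supplier accepts any offer worth at least 0.64 times what the supplier would get by proposing next round; and vice versa.
This gives x = 200 − 0.64y and y = 200 − 0.51x, where x and y are each side's share when it proposes.
Hence (1 − 0.64·0.51)x = 200(1 − 0.64), i.e. 0.6736·x = 72.
x ≈ 106.8884; the supplier's share is 200 − x ≈ 93.1116.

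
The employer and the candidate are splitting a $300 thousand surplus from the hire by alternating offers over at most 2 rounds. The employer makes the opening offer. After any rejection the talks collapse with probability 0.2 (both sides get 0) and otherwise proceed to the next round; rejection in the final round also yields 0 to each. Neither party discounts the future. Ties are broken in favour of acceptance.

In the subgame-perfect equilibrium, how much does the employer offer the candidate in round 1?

By backward induction:
Round 2 (the candidate proposes): rejection yields 0 for the employer; the candidate offers 0 and keeps 300.
Round 1 (the employer proposes): rejecting gives the candidate an expected 0.8 × 300 = 240, so the employer offers 240, keeping 60.

240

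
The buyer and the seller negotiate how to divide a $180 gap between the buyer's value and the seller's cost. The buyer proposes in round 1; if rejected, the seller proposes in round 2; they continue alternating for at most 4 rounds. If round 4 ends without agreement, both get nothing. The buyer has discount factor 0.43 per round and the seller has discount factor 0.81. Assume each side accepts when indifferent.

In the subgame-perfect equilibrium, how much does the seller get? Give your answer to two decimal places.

133.89

Round 4 (the seller proposes): the buyer will accept anything ≥ 0, so the seller offers 0 and keeps 180.
Round 3 (the buyer proposes): the seller can get 180 next round, worth 0.81 × 180 = 145.8 now; the buyer offers that and keeps 34.2.
Round 2 (the seller proposes): the buyer can get 34.2 next round, worth 0.43 × 34.2 = 14.706 now. The seller offers 14.706 and keeps 180 − 14.706 = 165.294.
Round 1 (the buyer proposes): the seller can get 165.294 next round, worth 0.81 × 165.294 = 133.88814 now; the buyer offers that and keeps 46.11186.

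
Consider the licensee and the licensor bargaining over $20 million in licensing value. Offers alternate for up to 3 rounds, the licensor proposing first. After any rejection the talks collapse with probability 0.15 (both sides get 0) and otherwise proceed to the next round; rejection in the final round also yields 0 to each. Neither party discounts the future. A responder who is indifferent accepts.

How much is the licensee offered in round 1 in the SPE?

By backward induction:
Round 3 (the licensor proposes): the licensee will accept anything ≥ 0, so the licensor offers 0 and keeps 20.
Round 2 (the licensee proposes): rejecting gives the licensor an expected 0.85 × 20 = 17; the licensee offers that and keeps 3.
Round 1 (the licensor proposes): rejecting gives the licensee an expected 0.85 × 3 = 2.55, so the licensor offers 2.55, keeping 17.45.

2.55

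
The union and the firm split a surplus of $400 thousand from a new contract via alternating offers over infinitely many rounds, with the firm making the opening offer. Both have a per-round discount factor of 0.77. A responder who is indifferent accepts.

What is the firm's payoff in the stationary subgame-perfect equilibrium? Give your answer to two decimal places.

In a stationary SPE each proposer offers the other exactly their discounted continuation value.
If the firm keeps x when proposing and the union keeps y when proposing, then x = 400 − 0.77y and y = 400 − 0.77x.
Solving: x = 400(1 − 0.77) / (1 − 0.77·0.77) = 92 / 0.4071 ≈ 225.9887.
The union gets 400 − 225.9887 ≈ 174.0113.

225.99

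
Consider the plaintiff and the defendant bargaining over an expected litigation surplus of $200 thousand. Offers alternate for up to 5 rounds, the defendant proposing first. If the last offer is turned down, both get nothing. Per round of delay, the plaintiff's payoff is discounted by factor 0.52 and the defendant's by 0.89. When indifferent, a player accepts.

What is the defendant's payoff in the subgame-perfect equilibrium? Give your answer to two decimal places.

Solve by backward induction from round 5.
Round 5 (the defendant proposes): rejection yields 0 for the plaintiff; the defendant offers 0 and keeps 200.
Round 4 (the plaintiff proposes): the defendant can get 200 next round, worth 0.89 × 200 = 178 now. The plaintiff offers 178 and keeps 200 − 178 = 22.
Round 3 (the defendant proposes): the plaintiff can get 22 next round, worth 0.52 × 22 = 11.44 now; the defendant offers that and keeps 188.56.
Round 2 (the plaintiff proposes): the defendant can get 188.56 next round, worth 0.89 × 188.56 = 167.8184 now. The plaintiff offers 167.8184 and keeps 200 − 167.8184 = 32.1816.
Round 1 (the defendant proposes): the plaintiff can get 32.1816 next round, worth 0.52 × 32.1816 = 16.734432 now. The defendant offers 16.734432 and keeps 200 − 16.734432 = 183.265568.

183.27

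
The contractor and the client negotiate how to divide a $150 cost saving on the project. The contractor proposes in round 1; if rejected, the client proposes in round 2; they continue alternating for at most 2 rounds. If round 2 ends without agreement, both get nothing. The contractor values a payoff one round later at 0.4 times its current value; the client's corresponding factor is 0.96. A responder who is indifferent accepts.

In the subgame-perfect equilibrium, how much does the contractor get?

Round 2 (the client proposes): the contractor will accept anything ≥ 0, so the client offers 0 and keeps 150.
Round 1 (the contractor proposes): the client can get 150 next round, worth 0.96 × 150 = 144 now, so the contractor offers 144, keeping 6.

6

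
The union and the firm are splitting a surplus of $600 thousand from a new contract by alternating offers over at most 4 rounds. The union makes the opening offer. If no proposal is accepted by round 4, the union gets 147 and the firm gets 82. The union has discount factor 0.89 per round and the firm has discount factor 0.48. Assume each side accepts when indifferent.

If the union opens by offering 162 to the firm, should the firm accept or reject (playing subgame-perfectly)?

Accept

Round 4 (the firm proposes): the union gets 147 if talks fail, so the firm offers 147 and keeps 453.
Round 3 (the union proposes): the firm can get 453 next round, worth 0.48 × 453 = 217.44 now; the union offers that and keeps 382.56.
Round 2 (the firm proposes): the union can get 382.56 next round, worth 0.89 × 382.56 = 340.4784 now; the firm offers that and keeps 259.5216.
So by rejecting in round 1, the firm gets 259.5216 next round, worth 0.48 × 259.5216 = 124.570368 now.
Offer 162 ≥ 124.570368, so the firm accepts.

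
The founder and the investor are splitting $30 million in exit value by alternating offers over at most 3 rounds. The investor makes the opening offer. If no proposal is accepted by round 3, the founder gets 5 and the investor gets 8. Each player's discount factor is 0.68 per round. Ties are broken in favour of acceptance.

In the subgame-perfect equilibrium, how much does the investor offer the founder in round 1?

8.84

Round 3 (the investor proposes): the founder gets 5 if talks fail, so the investor offers 5 and keeps 25.
Round 2 (the founder proposes): the investor can get 25 next round, worth 0.68 × 25 = 17 now; the founder offers that and keeps 13.
Round 1 (the investor proposes): the founder can get 13 next round, worth 0.68 × 13 = 8.84 now; the investor offers that and keeps 21.16.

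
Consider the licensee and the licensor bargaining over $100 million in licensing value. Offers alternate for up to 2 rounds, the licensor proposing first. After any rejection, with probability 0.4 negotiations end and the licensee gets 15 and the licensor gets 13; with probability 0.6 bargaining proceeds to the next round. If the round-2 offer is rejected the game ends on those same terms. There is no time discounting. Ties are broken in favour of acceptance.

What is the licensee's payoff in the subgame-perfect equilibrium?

By backward induction:
Round 2 (the licensee proposes): the licensor gets 13 if talks fail, so the licensee offers 13 and keeps 87.
Round 1 (the licensor proposes): rejecting gives the licensee an expected 0.6 × 87 + 0.4 × 15 = 58.2; the licensor offers that and keeps 41.8.

58.2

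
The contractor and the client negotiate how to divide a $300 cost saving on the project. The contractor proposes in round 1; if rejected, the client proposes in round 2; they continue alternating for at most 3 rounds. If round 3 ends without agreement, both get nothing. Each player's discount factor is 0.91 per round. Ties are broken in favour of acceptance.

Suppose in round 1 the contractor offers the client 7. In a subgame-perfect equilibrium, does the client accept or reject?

Reject

Round 3 (the contractor proposes): the client will accept anything ≥ 0, so the contractor offers 0 and keeps 300.
Round 2 (the client proposes): the contractor can get 300 next round, worth 0.91 × 300 = 273 now; the client offers that and keeps 27.
So by rejecting in round 1, the client gets 27 next round, worth 0.91 × 27 = 24.57 now.
Offer 7 < 24.57, so the client rejects.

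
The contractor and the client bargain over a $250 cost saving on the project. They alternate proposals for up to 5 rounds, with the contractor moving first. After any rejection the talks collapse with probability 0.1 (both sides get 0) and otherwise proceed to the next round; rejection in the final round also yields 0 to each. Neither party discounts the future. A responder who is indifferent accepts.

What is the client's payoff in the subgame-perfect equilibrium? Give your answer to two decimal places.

40.73

By backward induction:
Round 5 (the contractor proposes): rejection yields 0 for the client; the contractor offers 0 and keeps 250.
Round 4 (the client proposes): rejecting gives the contractor an expected 0.9 × 250 = 225; the client offers that and keeps 25.
Round 3 (the contractor proposes): rejecting gives the client an expected 0.9 × 25 = 22.5, so the contractor offers 22.5, keeping 227.5.
Round 2 (the client proposes): rejecting gives the contractor an expected 0.9 × 227.5 = 204.75, so the client offers 204.75, keeping 45.25.
Round 1 (the contractor proposes): rejecting gives the client an expected 0.9 × 45.25 = 40.725; the contractor offers that and keeps 209.275.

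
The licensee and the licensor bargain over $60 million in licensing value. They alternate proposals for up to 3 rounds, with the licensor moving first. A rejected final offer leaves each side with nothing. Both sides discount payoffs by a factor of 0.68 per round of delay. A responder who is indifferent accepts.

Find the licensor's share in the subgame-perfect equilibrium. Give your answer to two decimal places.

46.94

Round 3 (the licensor proposes): rejection yields 0 for the licensee; the licensor offers 0 and keeps 60.
Round 2 (the licensee proposes): the licensor can get 60 next round, worth 0.68 × 60 = 40.8 now, so the licensee offers 40.8, keeping 19.2.
Round 1 (the licensor proposes): the licensee can get 19.2 next round, worth 0.68 × 19.2 = 13.056 now. The licensor offers 13.056 and keeps 60 − 13.056 = 46.944.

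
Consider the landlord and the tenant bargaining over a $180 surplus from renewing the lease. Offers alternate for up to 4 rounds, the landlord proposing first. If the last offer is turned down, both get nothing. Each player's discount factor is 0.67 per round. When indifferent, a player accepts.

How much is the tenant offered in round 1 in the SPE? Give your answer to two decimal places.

Round 4 (the tenant proposes): rejection yields 0 for the landlord; the tenant offers 0 and keeps 180.
Round 3 (the landlord proposes): the tenant can get 180 next round, worth 0.67 × 180 = 120.6 now; the landlord offers that and keeps 59.4.
Round 2 (the tenant proposes): the landlord can get 59.4 next round, worth 0.67 × 59.4 = 39.798 now, so the tenant offers 39.798, keeping 140.202.
Round 1 (the landlord proposes): the tenant can get 140.202 next round, worth 0.67 × 140.202 = 93.93534 now. The landlord offers 93.93534 and keeps 180 − 93.93534 = 86.06466.

93.94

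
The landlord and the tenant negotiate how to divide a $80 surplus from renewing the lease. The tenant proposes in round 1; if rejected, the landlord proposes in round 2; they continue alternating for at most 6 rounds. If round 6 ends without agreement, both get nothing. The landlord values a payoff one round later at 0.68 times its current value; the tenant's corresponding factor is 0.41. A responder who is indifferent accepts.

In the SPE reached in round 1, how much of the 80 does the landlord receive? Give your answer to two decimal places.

45.27

Round 6 (the landlord proposes): rejection yields 0 for the tenant; the landlord offers 0 and keeps 80.
Round 5 (the tenant proposes): the landlord can get 80 next round, worth 0.68 × 80 = 54.4 now. The tenant offers 54.4 and keeps 80 − 54.4 = 25.6.
Round 4 (the landlord proposes): the tenant can get 25.6 next round, worth 0.41 × 25.6 = 10.496 now. The landlord offers 10.496 and keeps 80 − 10.496 = 69.504.
Round 3 (the tenant proposes): the landlord can get 69.504 next round, worth 0.68 × 69.504 = 47.26272 now, so the tenant offers 47.26272, keeping 32.73728.
Round 2 (the landlord proposes): the tenant can get 32.73728 next round, worth 0.41 × 32.73728 = 13.4222848 now; the landlord offers that and keeps 66.5777152.
Round 1 (the tenant proposes): the landlord can get 66.5777152 next round, worth 0.68 × 66.5777152 = 45.272846336 now, so the tenant offers 45.272846336, keeping 34.727153664.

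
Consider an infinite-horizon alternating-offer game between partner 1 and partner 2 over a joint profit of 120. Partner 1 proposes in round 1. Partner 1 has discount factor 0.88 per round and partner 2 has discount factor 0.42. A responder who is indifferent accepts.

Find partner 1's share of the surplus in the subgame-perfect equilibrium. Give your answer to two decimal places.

In a stationary SPE each proposer offers the other exactly their discounted continuation value.
If partner 1 keeps x when proposing and partner 2 keeps y when proposing, then x = 120 − 0.42y and y = 120 − 0.88x.
Solving: x = 120(1 − 0.42) / (1 − 0.88·0.42) = 69.6 / 0.6304 ≈ 110.4061.
Partner 2 gets 120 − 110.4061 ≈ 9.5939.

110.41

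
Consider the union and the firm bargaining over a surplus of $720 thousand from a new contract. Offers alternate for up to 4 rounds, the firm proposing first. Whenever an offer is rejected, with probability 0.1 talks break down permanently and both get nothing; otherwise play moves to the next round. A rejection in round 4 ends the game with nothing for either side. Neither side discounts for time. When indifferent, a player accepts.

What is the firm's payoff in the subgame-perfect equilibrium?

By backward induction:
Round 4 (the union proposes): the firm will accept anything ≥ 0, so the union offers 0 and keeps 720.
Round 3 (the firm proposes): rejecting gives the union an expected 0.9 × 720 = 648; the firm offers that and keeps 72.
Round 2 (the union proposes): rejecting gives the firm an expected 0.9 × 72 = 64.8. The union offers 64.8 and keeps 720 − 64.8 = 655.2.
Round 1 (the firm proposes): rejecting gives the union an expected 0.9 × 655.2 = 589.68, so the firm offers 589.68, keeping 130.32.

130.32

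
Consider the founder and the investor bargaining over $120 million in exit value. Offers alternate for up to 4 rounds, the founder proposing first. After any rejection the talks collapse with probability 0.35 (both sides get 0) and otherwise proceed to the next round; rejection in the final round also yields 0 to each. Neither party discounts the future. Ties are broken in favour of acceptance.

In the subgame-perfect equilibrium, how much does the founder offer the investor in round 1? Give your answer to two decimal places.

Round 4 (the investor proposes): rejection yields 0 for the founder; the investor offers 0 and keeps 120.
Round 3 (the founder proposes): rejecting gives the investor an expected 0.65 × 120 = 78. The founder offers 78 and keeps 120 − 78 = 42.
Round 2 (the investor proposes): rejecting gives the founder an expected 0.65 × 42 = 27.3. The investor offers 27.3 and keeps 120 − 27.3 = 92.7.
Round 1 (the founder proposes): rejecting gives the investor an expected 0.65 × 92.7 = 60.255, so the founder offers 60.255, keeping 59.745.

60.26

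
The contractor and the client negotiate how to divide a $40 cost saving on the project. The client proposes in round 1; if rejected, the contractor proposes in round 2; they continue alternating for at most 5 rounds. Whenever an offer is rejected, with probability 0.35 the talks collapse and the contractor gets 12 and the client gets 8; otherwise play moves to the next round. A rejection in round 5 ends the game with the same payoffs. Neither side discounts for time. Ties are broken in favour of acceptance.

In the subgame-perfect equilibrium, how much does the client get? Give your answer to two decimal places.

By backward induction:
Round 5 (the client proposes): the contractor gets 12 if talks fail, so the client offers 12 and keeps 28.
Round 4 (the contractor proposes): rejecting gives the client an expected 0.65 × 28 + 0.35 × 8 = 21; the contractor offers that and keeps 19.
Round 3 (the client proposes): rejecting gives the contractor an expected 0.65 × 19 + 0.35 × 12 = 16.55, so the client offers 16.55, keeping 23.45.
Round 2 (the contractor proposes): rejecting gives the client an expected 0.65 × 23.45 + 0.35 × 8 = 18.0425, so the contractor offers 18.0425, keeping 21.9575.
Round 1 (the client proposes): rejecting gives the contractor an expected 0.65 × 21.9575 + 0.35 × 12 = 18.472375. The client offers 18.472375 and keeps 40 − 18.472375 = 21.527625.

21.53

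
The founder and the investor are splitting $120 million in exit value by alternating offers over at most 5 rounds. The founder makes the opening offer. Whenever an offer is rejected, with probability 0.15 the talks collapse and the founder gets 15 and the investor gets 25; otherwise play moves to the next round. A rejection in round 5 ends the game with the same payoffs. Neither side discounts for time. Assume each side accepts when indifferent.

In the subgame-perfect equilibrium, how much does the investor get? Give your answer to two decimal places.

By backward induction:
Round 5 (the founder proposes): the investor gets 25 if talks fail, so the founder offers 25 and keeps 95.
Round 4 (the investor proposes): rejecting gives the founder an expected 0.85 × 95 + 0.15 × 15 = 83. The investor offers 83 and keeps 120 − 83 = 37.
Round 3 (the founder proposes): rejecting gives the investor an expected 0.85 × 37 + 0.15 × 25 = 35.2, so the founder offers 35.2, keeping 84.8.
Round 2 (the investor proposes): rejecting gives the founder an expected 0.85 × 84.8 + 0.15 × 15 = 74.33. The investor offers 74.33 and keeps 120 − 74.33 = 45.67.
Round 1 (the founder proposes): rejecting gives the investor an expected 0.85 × 45.67 + 0.15 × 25 = 42.5695, so the founder offers 42.5695, keeping 77.4305.

42.57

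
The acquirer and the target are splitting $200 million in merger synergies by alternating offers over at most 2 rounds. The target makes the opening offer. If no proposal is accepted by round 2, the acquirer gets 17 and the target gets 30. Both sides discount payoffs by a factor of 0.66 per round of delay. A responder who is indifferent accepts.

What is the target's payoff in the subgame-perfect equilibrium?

Solve by backward induction from round 2.
Round 2 (the acquirer proposes): the target gets 30 if talks fail, so the acquirer offers 30 and keeps 170.
Round 1 (the target proposes): the acquirer can get 170 next round, worth 0.66 × 170 = 112.2 now, so the target offers 112.2, keeping 87.8.

87.8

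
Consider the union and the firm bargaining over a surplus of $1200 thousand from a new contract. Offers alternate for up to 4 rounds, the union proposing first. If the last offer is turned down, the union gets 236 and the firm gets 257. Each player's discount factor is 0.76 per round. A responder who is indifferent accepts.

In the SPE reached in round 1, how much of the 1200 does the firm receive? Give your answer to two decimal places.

Solve by backward induction from round 4.
Round 4 (the firm proposes): the union gets 236 if talks fail, so the firm offers 236 and keeps 964.
Round 3 (the union proposes): the firm can get 964 next round, worth 0.76 × 964 = 732.64 now, so the union offers 732.64, keeping 467.36.
Round 2 (the firm proposes): the union can get 467.36 next round, worth 0.76 × 467.36 = 355.1936 now; the firm offers that and keeps 844.8064.
Round 1 (the union proposes): the firm can get 844.8064 next round, worth 0.76 × 844.8064 = 642.052864 now, so the union offers 642.052864, keeping 557.947136.

642.05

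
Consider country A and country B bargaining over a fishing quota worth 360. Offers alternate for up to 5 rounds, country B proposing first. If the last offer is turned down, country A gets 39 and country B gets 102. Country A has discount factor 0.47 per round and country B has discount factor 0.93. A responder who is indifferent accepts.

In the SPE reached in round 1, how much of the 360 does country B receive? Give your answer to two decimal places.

335.53

Round 5 (country B proposes): country A gets 39 if talks fail, so country B offers 39 and keeps 321.
Round 4 (country A proposes): country B can get 321 next round, worth 0.93 × 321 = 298.53 now; country A offers that and keeps 61.47.
Round 3 (country B proposes): country A can get 61.47 next round, worth 0.47 × 61.47 = 28.8909 now; country B offers that and keeps 331.1091.
Round 2 (country A proposes): country B can get 331.1091 next round, worth 0.93 × 331.1091 = 307.931463 now. Country A offers 307.931463 and keeps 360 − 307.931463 = 52.068537.
Round 1 (country B proposes): country A can get 52.068537 next round, worth 0.47 × 52.068537 = 24.47221239 now; country B offers that and keeps 335.52778761.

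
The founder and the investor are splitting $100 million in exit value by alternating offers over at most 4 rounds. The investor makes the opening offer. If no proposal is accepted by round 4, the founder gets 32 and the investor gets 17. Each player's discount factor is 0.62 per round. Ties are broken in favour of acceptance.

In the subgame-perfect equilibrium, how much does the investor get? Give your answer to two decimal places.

56.66

Round 4 (the founder proposes): the investor gets 17 if talks fail, so the founder offers 17 and keeps 83.
Round 3 (the investor proposes): the founder can get 83 next round, worth 0.62 × 83 = 51.46 now. The investor offers 51.46 and keeps 100 − 51.46 = 48.54.
Round 2 (the founder proposes): the investor can get 48.54 next round, worth 0.62 × 48.54 = 30.0948 now. The founder offers 30.0948 and keeps 100 − 30.0948 = 69.9052.
Round 1 (the investor proposes): the founder can get 69.9052 next round, worth 0.62 × 69.9052 = 43.341224 now, so the investor offers 43.341224, keeping 56.658776.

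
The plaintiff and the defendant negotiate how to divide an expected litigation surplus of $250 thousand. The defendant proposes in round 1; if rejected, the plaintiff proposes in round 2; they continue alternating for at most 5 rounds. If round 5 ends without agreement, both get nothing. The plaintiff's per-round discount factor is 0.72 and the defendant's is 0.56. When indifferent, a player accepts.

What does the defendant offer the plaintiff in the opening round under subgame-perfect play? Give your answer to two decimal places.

By backward induction:
Round 5 (the defendant proposes): the plaintiff will accept anything ≥ 0, so the defendant offers 0 and keeps 250.
Round 4 (the plaintiff proposes): the defendant can get 250 next round, worth 0.56 × 250 = 140 now, so the plaintiff offers 140, keeping 110.
Round 3 (the defendant proposes): the plaintiff can get 110 next round, worth 0.72 × 110 = 79.2 now, so the defendant offers 79.2, keeping 170.8.
Round 2 (the plaintiff proposes): the defendant can get 170.8 next round, worth 0.56 × 170.8 = 95.648 now, so the plaintiff offers 95.648, keeping 154.352.
Round 1 (the defendant proposes): the plaintiff can get 154.352 next round, worth 0.72 × 154.352 = 111.13344 now; the defendant offers that and keeps 138.86656.

111.13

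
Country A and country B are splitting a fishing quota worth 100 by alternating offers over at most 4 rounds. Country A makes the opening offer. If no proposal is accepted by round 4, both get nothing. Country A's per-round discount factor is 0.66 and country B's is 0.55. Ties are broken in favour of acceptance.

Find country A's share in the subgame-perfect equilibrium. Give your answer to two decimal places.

Round 4 (country B proposes): country A will accept anything ≥ 0, so country B offers 0 and keeps 100.
Round 3 (country A proposes): country B can get 100 next round, worth 0.55 × 100 = 55 now. Country A offers 55 and keeps 100 − 55 = 45.
Round 2 (country B proposes): country A can get 45 next round, worth 0.66 × 45 = 29.7 now. Country B offers 29.7 and keeps 100 − 29.7 = 70.3.
Round 1 (country A proposes): country B can get 70.3 next round, worth 0.55 × 70.3 = 38.665 now, so country A offers 38.665, keeping 61.335.

61.34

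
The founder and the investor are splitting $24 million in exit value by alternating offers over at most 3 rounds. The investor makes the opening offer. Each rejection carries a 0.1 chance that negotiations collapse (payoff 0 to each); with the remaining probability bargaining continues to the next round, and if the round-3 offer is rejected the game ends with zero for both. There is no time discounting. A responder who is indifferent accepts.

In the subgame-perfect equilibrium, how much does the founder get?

2.16

Round 3 (the investor proposes): rejection yields 0 for the founder; the investor offers 0 and keeps 24.
Round 2 (the founder proposes): rejecting gives the investor an expected 0.9 × 24 = 21.6, so the founder offers 21.6, keeping 2.4.
Round 1 (the investor proposes): rejecting gives the founder an expected 0.9 × 2.4 = 2.16. The investor offers 2.16 and keeps 24 − 2.16 = 21.84.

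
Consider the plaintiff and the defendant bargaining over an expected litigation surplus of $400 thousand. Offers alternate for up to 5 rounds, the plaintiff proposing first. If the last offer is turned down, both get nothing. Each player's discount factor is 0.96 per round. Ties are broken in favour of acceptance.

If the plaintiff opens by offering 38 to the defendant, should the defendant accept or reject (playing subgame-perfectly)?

Accept

Round 5 (the plaintiff proposes): the defendant will accept anything ≥ 0, so the plaintiff offers 0 and keeps 400.
Round 4 (the defendant proposes): the plaintiff can get 400 next round, worth 0.96 × 400 = 384 now. The defendant offers 384 and keeps 400 − 384 = 16.
Round 3 (the plaintiff proposes): the defendant can get 16 next round, worth 0.96 × 16 = 15.36 now; the plaintiff offers that and keeps 384.64.
Round 2 (the defendant proposes): the plaintiff can get 384.64 next round, worth 0.96 × 384.64 = 369.2544 now; the defendant offers that and keeps 30.7456.
So by rejecting in round 1, the defendant gets 30.7456 next round, worth 0.96 × 30.7456 = 29.515776 now.
Offer 38 ≥ 29.515776, so the defendant accepts.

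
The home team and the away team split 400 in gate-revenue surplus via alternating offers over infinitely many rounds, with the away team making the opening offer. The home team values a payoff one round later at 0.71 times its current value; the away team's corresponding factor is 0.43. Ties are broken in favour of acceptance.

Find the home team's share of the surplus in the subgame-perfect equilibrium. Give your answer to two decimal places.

In a stationary SPE each proposer offers the other exactly their discounted continuation value.
If the away team keeps x when proposing and the home team keeps y when proposing, then x = 400 − 0.71y and y = 400 − 0.43x.
Solving: x = 400(1 − 0.71) / (1 − 0.43·0.71) = 116 / 0.6947 ≈ 166.9786.
The home team gets 400 − 166.9786 ≈ 233.0214.

233.02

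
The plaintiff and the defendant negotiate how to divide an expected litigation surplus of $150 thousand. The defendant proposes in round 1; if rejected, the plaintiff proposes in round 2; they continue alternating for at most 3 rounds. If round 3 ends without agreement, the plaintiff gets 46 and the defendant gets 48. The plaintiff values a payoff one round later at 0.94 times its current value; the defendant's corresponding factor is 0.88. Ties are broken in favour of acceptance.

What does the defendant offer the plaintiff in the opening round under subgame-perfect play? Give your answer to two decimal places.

Work backward from the last round.
Round 3 (the defendant proposes): the plaintiff gets 46 if talks fail, so the defendant offers 46 and keeps 104.
Round 2 (the plaintiff proposes): the defendant can get 104 next round, worth 0.88 × 104 = 91.52 now, so the plaintiff offers 91.52, keeping 58.48.
Round 1 (the defendant proposes): the plaintiff can get 58.48 next round, worth 0.94 × 58.48 = 54.9712 now; the defendant offers that and keeps 95.0288.

54.97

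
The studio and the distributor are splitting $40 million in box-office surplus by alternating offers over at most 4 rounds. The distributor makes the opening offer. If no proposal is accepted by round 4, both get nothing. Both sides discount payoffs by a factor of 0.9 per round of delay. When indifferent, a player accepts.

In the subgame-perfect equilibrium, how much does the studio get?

Round 4 (the studio proposes): rejection yields 0 for the distributor; the studio offers 0 and keeps 40.
Round 3 (the distributor proposes): the studio can get 40 next round, worth 0.9 × 40 = 36 now; the distributor offers that and keeps 4.
Round 2 (the studio proposes): the distributor can get 4 next round, worth 0.9 × 4 = 3.6 now. The studio offers 3.6 and keeps 40 − 3.6 = 36.4.
Round 1 (the distributor proposes): the studio can get 36.4 next round, worth 0.9 × 36.4 = 32.76 now. The distributor offers 32.76 and keeps 40 − 32.76 = 7.24.

32.76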